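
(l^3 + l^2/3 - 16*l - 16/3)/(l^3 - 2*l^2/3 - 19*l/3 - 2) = (l^2 - 16)/(l^2 - l - 6)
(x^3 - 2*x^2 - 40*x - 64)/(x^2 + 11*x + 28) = (x^2 - 6*x - 16)/(x + 7)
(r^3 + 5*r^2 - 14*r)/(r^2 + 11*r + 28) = r*(r - 2)/(r + 4)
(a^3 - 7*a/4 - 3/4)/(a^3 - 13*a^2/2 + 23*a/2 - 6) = (2*a^2 + 3*a + 1)/(2*(a^2 - 5*a + 4))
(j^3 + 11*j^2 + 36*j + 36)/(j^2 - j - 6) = (j^2 + 9*j + 18)/(j - 3)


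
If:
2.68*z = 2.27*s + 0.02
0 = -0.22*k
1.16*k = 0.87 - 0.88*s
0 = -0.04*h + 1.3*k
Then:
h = 0.00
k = 0.00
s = 0.99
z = 0.84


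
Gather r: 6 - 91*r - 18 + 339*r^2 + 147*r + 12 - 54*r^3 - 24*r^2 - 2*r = -54*r^3 + 315*r^2 + 54*r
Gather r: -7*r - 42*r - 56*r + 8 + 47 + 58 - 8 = 105 - 105*r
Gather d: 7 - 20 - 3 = -16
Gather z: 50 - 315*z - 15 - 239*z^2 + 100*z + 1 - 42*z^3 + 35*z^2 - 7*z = -42*z^3 - 204*z^2 - 222*z + 36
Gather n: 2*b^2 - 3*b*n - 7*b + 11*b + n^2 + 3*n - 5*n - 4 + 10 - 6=2*b^2 + 4*b + n^2 + n*(-3*b - 2)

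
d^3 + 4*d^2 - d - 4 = (d - 1)*(d + 1)*(d + 4)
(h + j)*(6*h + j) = 6*h^2 + 7*h*j + j^2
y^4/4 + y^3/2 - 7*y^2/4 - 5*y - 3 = (y/2 + 1)^2*(y - 3)*(y + 1)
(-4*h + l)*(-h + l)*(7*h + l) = 28*h^3 - 31*h^2*l + 2*h*l^2 + l^3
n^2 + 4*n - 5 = (n - 1)*(n + 5)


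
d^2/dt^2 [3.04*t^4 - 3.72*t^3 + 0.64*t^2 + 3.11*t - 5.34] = 36.48*t^2 - 22.32*t + 1.28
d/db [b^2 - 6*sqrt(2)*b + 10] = 2*b - 6*sqrt(2)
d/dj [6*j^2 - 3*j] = 12*j - 3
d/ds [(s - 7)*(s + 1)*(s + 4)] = 3*s^2 - 4*s - 31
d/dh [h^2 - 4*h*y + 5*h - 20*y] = 2*h - 4*y + 5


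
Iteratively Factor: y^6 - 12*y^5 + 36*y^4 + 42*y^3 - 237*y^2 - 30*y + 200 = (y - 5)*(y^5 - 7*y^4 + y^3 + 47*y^2 - 2*y - 40) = (y - 5)*(y + 2)*(y^4 - 9*y^3 + 19*y^2 + 9*y - 20) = (y - 5)^2*(y + 2)*(y^3 - 4*y^2 - y + 4) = (y - 5)^2*(y - 4)*(y + 2)*(y^2 - 1) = (y - 5)^2*(y - 4)*(y + 1)*(y + 2)*(y - 1)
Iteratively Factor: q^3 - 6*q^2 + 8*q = (q)*(q^2 - 6*q + 8) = q*(q - 4)*(q - 2)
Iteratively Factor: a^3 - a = (a)*(a^2 - 1) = a*(a + 1)*(a - 1)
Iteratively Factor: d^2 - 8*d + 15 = (d - 5)*(d - 3)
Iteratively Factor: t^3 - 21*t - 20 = (t - 5)*(t^2 + 5*t + 4) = (t - 5)*(t + 4)*(t + 1)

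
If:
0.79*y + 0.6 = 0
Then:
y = -0.76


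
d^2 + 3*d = d*(d + 3)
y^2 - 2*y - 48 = (y - 8)*(y + 6)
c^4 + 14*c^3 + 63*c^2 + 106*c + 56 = (c + 1)*(c + 2)*(c + 4)*(c + 7)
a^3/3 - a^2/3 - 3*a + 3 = (a/3 + 1)*(a - 3)*(a - 1)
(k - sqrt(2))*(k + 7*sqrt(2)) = k^2 + 6*sqrt(2)*k - 14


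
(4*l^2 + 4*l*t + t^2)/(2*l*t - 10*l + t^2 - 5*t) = (2*l + t)/(t - 5)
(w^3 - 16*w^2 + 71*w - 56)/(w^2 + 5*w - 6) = (w^2 - 15*w + 56)/(w + 6)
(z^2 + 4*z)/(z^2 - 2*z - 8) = z*(z + 4)/(z^2 - 2*z - 8)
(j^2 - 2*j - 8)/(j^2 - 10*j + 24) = (j + 2)/(j - 6)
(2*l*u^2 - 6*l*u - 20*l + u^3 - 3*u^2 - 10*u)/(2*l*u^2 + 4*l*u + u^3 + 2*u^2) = (u - 5)/u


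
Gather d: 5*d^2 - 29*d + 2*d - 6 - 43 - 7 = 5*d^2 - 27*d - 56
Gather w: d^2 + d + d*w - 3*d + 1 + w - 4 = d^2 - 2*d + w*(d + 1) - 3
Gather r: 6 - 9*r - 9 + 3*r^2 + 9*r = 3*r^2 - 3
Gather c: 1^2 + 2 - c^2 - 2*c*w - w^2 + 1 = -c^2 - 2*c*w - w^2 + 4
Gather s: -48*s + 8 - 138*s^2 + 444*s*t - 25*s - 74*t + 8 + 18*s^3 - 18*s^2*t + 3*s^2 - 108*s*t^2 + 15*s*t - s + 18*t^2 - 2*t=18*s^3 + s^2*(-18*t - 135) + s*(-108*t^2 + 459*t - 74) + 18*t^2 - 76*t + 16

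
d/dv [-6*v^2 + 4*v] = 4 - 12*v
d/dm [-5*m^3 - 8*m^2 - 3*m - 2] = -15*m^2 - 16*m - 3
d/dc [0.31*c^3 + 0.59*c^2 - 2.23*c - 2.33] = 0.93*c^2 + 1.18*c - 2.23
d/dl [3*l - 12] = 3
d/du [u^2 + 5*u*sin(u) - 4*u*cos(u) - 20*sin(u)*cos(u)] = 4*u*sin(u) + 5*u*cos(u) + 2*u + 5*sin(u) - 4*cos(u) - 20*cos(2*u)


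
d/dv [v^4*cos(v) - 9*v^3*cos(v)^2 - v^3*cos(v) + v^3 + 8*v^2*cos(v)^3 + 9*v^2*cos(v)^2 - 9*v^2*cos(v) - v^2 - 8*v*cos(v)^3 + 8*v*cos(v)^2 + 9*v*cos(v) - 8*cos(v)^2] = -v^4*sin(v) + v^3*sin(v) + 9*v^3*sin(2*v) + 4*v^3*cos(v) + 3*v^2*sin(v) - 9*v^2*sin(2*v) - 6*v^2*sin(3*v) - 3*v^2*cos(v) - 27*v^2*cos(2*v)/2 - 21*v^2/2 - 3*v*sin(v) - 8*v*sin(2*v) + 6*v*sin(3*v) - 6*v*cos(v) + 9*v*cos(2*v) + 4*v*cos(3*v) + 7*v + 8*sin(2*v) + 3*cos(v) + 4*cos(2*v) - 2*cos(3*v) + 4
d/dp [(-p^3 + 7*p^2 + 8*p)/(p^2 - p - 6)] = (-p^4 + 2*p^3 + 3*p^2 - 84*p - 48)/(p^4 - 2*p^3 - 11*p^2 + 12*p + 36)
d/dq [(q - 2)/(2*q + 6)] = 5/(2*(q + 3)^2)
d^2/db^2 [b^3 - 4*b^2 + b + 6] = 6*b - 8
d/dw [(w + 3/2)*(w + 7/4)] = 2*w + 13/4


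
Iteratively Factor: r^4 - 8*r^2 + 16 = (r - 2)*(r^3 + 2*r^2 - 4*r - 8) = (r - 2)^2*(r^2 + 4*r + 4) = (r - 2)^2*(r + 2)*(r + 2)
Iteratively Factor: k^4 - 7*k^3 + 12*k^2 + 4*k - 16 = (k - 2)*(k^3 - 5*k^2 + 2*k + 8) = (k - 2)*(k + 1)*(k^2 - 6*k + 8) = (k - 4)*(k - 2)*(k + 1)*(k - 2)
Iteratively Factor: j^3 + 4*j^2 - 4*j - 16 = (j - 2)*(j^2 + 6*j + 8) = (j - 2)*(j + 2)*(j + 4)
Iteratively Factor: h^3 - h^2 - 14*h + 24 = (h + 4)*(h^2 - 5*h + 6) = (h - 3)*(h + 4)*(h - 2)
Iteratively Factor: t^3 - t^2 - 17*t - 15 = (t + 3)*(t^2 - 4*t - 5) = (t + 1)*(t + 3)*(t - 5)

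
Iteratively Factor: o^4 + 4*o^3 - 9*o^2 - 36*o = (o - 3)*(o^3 + 7*o^2 + 12*o) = (o - 3)*(o + 4)*(o^2 + 3*o) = o*(o - 3)*(o + 4)*(o + 3)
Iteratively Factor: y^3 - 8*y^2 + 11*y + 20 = (y - 4)*(y^2 - 4*y - 5) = (y - 4)*(y + 1)*(y - 5)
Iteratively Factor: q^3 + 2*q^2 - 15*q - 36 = (q - 4)*(q^2 + 6*q + 9) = (q - 4)*(q + 3)*(q + 3)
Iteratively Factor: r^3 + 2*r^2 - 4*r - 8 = (r - 2)*(r^2 + 4*r + 4) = (r - 2)*(r + 2)*(r + 2)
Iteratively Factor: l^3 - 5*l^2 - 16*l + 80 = (l + 4)*(l^2 - 9*l + 20) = (l - 4)*(l + 4)*(l - 5)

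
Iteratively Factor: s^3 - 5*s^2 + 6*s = (s - 2)*(s^2 - 3*s) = (s - 3)*(s - 2)*(s)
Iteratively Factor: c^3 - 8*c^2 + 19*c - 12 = (c - 3)*(c^2 - 5*c + 4) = (c - 4)*(c - 3)*(c - 1)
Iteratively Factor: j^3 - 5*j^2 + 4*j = (j)*(j^2 - 5*j + 4) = j*(j - 1)*(j - 4)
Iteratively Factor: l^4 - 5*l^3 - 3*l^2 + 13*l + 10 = (l + 1)*(l^3 - 6*l^2 + 3*l + 10) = (l - 5)*(l + 1)*(l^2 - l - 2) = (l - 5)*(l + 1)^2*(l - 2)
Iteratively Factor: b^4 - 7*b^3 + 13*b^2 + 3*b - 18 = (b - 3)*(b^3 - 4*b^2 + b + 6) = (b - 3)^2*(b^2 - b - 2) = (b - 3)^2*(b - 2)*(b + 1)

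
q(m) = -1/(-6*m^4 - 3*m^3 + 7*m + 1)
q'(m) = -(24*m^3 + 9*m^2 - 7)/(-6*m^4 - 3*m^3 + 7*m + 1)^2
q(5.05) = 0.00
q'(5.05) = -0.00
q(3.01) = 0.00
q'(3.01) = -0.00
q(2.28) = 0.01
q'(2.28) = -0.01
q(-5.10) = 0.00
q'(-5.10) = 0.00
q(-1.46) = 0.04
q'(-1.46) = 0.08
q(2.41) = 0.00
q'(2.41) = -0.01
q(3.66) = 0.00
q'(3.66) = -0.00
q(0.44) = -0.28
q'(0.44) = 0.25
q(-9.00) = 0.00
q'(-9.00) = 0.00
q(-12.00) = 0.00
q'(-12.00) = 0.00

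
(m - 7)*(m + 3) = m^2 - 4*m - 21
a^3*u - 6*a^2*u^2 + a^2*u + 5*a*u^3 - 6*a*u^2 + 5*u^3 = (a - 5*u)*(a - u)*(a*u + u)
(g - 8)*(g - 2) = g^2 - 10*g + 16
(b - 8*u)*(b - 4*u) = b^2 - 12*b*u + 32*u^2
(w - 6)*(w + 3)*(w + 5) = w^3 + 2*w^2 - 33*w - 90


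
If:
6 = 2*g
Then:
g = 3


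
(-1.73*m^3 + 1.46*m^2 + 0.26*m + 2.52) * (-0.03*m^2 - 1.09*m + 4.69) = 0.0519*m^5 + 1.8419*m^4 - 9.7129*m^3 + 6.4884*m^2 - 1.5274*m + 11.8188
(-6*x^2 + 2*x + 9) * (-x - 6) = 6*x^3 + 34*x^2 - 21*x - 54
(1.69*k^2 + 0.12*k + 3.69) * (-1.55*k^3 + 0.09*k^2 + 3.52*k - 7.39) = -2.6195*k^5 - 0.0339*k^4 + 0.240099999999999*k^3 - 11.7346*k^2 + 12.102*k - 27.2691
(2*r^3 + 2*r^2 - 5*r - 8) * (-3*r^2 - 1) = -6*r^5 - 6*r^4 + 13*r^3 + 22*r^2 + 5*r + 8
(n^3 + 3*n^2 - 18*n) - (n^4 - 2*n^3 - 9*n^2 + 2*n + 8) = -n^4 + 3*n^3 + 12*n^2 - 20*n - 8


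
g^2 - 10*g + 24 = (g - 6)*(g - 4)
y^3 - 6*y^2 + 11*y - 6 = (y - 3)*(y - 2)*(y - 1)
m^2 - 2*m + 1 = (m - 1)^2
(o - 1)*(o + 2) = o^2 + o - 2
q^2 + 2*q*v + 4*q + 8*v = (q + 4)*(q + 2*v)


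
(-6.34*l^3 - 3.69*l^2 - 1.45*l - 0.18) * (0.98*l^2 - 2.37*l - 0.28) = -6.2132*l^5 + 11.4096*l^4 + 9.0995*l^3 + 4.2933*l^2 + 0.8326*l + 0.0504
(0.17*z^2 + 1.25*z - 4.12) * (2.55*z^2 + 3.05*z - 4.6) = 0.4335*z^4 + 3.706*z^3 - 7.4755*z^2 - 18.316*z + 18.952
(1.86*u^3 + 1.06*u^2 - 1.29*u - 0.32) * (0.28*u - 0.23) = 0.5208*u^4 - 0.131*u^3 - 0.605*u^2 + 0.2071*u + 0.0736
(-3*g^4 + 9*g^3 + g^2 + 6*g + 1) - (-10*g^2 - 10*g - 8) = -3*g^4 + 9*g^3 + 11*g^2 + 16*g + 9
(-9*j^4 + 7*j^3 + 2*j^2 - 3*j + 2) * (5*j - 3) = -45*j^5 + 62*j^4 - 11*j^3 - 21*j^2 + 19*j - 6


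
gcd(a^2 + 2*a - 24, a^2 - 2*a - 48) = a + 6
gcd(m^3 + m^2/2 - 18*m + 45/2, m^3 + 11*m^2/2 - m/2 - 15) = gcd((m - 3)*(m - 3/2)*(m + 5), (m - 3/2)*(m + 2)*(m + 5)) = m^2 + 7*m/2 - 15/2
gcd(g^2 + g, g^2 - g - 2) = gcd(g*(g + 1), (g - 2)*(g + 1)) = g + 1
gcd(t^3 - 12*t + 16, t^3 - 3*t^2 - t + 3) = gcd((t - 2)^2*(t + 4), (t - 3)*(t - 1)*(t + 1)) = 1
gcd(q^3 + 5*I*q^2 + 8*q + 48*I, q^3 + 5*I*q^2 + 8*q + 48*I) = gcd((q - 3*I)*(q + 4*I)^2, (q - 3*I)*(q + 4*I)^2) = q^3 + 5*I*q^2 + 8*q + 48*I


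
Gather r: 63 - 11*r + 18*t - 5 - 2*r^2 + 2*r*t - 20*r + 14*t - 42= -2*r^2 + r*(2*t - 31) + 32*t + 16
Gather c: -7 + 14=7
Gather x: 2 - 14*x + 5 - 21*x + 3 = 10 - 35*x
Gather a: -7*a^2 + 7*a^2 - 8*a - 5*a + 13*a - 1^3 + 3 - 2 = 0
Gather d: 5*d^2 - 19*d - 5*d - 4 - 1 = 5*d^2 - 24*d - 5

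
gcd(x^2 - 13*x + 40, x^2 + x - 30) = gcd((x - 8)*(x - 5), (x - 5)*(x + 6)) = x - 5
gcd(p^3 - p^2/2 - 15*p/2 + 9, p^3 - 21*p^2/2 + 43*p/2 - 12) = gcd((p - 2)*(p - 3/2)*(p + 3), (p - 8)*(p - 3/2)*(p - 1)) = p - 3/2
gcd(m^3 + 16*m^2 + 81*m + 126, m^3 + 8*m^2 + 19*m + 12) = m + 3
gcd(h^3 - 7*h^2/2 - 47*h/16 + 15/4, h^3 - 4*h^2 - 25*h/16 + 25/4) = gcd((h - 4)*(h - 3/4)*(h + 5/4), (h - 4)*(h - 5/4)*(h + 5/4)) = h^2 - 11*h/4 - 5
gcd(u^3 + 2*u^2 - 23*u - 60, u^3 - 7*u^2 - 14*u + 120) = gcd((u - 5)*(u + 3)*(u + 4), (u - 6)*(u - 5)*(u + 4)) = u^2 - u - 20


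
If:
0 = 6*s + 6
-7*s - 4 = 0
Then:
No Solution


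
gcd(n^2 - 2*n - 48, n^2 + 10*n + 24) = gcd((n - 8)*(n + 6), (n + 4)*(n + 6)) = n + 6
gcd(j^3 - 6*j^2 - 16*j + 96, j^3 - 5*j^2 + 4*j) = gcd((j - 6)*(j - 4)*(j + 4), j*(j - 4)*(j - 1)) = j - 4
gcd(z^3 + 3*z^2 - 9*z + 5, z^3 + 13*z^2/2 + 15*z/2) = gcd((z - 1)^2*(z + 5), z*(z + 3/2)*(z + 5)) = z + 5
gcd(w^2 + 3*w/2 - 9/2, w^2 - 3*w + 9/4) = w - 3/2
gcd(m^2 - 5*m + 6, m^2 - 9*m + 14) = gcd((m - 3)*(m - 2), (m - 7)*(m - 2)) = m - 2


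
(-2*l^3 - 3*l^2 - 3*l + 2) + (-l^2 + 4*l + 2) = -2*l^3 - 4*l^2 + l + 4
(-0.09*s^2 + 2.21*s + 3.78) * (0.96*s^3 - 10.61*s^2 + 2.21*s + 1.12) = -0.0864*s^5 + 3.0765*s^4 - 20.0182*s^3 - 35.3225*s^2 + 10.829*s + 4.2336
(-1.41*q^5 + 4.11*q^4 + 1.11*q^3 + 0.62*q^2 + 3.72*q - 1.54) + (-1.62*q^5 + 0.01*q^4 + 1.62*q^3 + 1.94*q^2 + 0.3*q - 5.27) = -3.03*q^5 + 4.12*q^4 + 2.73*q^3 + 2.56*q^2 + 4.02*q - 6.81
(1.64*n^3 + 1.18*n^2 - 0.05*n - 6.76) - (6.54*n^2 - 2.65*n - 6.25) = 1.64*n^3 - 5.36*n^2 + 2.6*n - 0.51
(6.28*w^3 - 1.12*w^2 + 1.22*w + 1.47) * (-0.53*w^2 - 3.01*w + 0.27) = -3.3284*w^5 - 18.3092*w^4 + 4.4202*w^3 - 4.7537*w^2 - 4.0953*w + 0.3969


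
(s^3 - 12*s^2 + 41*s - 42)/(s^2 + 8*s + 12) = (s^3 - 12*s^2 + 41*s - 42)/(s^2 + 8*s + 12)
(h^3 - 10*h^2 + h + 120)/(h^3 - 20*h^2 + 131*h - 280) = (h + 3)/(h - 7)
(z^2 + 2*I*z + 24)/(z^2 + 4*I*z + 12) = (z - 4*I)/(z - 2*I)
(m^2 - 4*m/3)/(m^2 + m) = (m - 4/3)/(m + 1)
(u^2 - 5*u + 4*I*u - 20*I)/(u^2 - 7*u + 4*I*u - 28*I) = (u - 5)/(u - 7)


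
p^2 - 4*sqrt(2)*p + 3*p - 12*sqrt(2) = (p + 3)*(p - 4*sqrt(2))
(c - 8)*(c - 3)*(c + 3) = c^3 - 8*c^2 - 9*c + 72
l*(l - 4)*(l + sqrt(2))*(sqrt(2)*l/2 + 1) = sqrt(2)*l^4/2 - 2*sqrt(2)*l^3 + 2*l^3 - 8*l^2 + sqrt(2)*l^2 - 4*sqrt(2)*l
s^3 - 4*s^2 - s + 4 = (s - 4)*(s - 1)*(s + 1)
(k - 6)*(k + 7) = k^2 + k - 42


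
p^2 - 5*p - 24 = (p - 8)*(p + 3)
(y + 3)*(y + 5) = y^2 + 8*y + 15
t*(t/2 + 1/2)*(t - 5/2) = t^3/2 - 3*t^2/4 - 5*t/4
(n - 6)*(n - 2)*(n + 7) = n^3 - n^2 - 44*n + 84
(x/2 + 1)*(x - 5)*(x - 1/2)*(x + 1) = x^4/2 - 5*x^3/4 - 6*x^2 - 7*x/4 + 5/2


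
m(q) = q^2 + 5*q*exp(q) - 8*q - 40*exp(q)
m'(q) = 5*q*exp(q) + 2*q - 35*exp(q) - 8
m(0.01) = -40.43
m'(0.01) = -43.28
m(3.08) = -550.41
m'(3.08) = -428.30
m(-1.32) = -0.15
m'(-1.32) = -21.75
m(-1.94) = 12.14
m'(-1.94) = -18.30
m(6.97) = -5487.93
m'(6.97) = -153.69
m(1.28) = -129.45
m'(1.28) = -108.30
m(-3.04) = 30.92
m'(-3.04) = -16.48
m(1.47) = -151.60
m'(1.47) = -125.32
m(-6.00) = 83.83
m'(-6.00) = -20.16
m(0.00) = -40.00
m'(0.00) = -43.00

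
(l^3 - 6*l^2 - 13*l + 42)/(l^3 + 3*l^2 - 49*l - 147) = (l - 2)/(l + 7)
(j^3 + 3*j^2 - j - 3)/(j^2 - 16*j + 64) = (j^3 + 3*j^2 - j - 3)/(j^2 - 16*j + 64)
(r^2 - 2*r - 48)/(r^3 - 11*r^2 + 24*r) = (r + 6)/(r*(r - 3))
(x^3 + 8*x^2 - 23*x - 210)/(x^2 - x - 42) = (x^2 + 2*x - 35)/(x - 7)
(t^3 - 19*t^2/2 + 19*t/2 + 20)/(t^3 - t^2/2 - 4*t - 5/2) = (t - 8)/(t + 1)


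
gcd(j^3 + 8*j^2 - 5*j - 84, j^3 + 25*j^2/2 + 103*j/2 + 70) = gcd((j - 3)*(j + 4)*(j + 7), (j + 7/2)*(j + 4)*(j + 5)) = j + 4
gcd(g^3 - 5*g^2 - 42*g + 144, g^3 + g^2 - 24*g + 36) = g^2 + 3*g - 18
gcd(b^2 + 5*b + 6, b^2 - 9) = b + 3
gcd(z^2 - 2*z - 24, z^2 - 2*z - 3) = 1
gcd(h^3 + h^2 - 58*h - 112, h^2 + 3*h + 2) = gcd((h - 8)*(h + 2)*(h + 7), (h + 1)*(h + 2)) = h + 2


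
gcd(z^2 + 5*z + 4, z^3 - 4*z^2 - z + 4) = z + 1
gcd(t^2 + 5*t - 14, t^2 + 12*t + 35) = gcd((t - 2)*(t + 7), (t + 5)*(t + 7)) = t + 7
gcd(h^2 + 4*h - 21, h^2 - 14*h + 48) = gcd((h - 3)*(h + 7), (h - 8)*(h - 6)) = 1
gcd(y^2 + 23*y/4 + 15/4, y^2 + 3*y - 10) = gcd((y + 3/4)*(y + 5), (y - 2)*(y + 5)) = y + 5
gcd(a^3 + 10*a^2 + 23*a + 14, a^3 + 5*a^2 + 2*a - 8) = a + 2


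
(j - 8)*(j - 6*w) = j^2 - 6*j*w - 8*j + 48*w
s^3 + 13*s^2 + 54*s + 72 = (s + 3)*(s + 4)*(s + 6)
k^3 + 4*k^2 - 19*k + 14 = (k - 2)*(k - 1)*(k + 7)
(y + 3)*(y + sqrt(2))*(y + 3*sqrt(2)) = y^3 + 3*y^2 + 4*sqrt(2)*y^2 + 6*y + 12*sqrt(2)*y + 18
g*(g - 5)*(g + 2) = g^3 - 3*g^2 - 10*g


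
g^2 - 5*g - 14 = (g - 7)*(g + 2)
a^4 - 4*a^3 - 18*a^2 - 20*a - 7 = (a - 7)*(a + 1)^3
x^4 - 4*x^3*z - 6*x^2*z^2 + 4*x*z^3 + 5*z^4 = (x - 5*z)*(x - z)*(x + z)^2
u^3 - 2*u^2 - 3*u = u*(u - 3)*(u + 1)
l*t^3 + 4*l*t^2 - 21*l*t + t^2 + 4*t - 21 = (t - 3)*(t + 7)*(l*t + 1)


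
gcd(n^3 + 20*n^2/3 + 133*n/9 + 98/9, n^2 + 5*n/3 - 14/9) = n + 7/3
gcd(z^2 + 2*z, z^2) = z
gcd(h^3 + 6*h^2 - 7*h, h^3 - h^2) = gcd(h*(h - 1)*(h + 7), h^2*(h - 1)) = h^2 - h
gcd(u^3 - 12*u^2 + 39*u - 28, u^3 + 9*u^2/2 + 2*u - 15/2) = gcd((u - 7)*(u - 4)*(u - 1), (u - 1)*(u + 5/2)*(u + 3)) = u - 1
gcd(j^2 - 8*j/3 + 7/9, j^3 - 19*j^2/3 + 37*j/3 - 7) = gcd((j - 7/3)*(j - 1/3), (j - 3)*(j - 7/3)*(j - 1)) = j - 7/3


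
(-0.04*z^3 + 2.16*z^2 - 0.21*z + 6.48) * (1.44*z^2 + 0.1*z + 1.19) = -0.0576*z^5 + 3.1064*z^4 - 0.134*z^3 + 11.8806*z^2 + 0.3981*z + 7.7112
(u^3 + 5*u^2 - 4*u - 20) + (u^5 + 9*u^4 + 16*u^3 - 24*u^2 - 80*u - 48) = u^5 + 9*u^4 + 17*u^3 - 19*u^2 - 84*u - 68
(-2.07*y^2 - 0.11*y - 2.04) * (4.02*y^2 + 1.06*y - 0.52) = -8.3214*y^4 - 2.6364*y^3 - 7.241*y^2 - 2.1052*y + 1.0608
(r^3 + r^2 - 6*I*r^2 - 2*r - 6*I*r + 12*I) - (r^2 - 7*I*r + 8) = r^3 - 6*I*r^2 - 2*r + I*r - 8 + 12*I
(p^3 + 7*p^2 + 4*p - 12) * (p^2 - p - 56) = p^5 + 6*p^4 - 59*p^3 - 408*p^2 - 212*p + 672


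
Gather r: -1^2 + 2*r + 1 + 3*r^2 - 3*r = 3*r^2 - r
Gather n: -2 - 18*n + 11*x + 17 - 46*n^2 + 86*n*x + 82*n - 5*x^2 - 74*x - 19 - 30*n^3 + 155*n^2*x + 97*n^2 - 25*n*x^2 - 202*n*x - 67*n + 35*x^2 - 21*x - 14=-30*n^3 + n^2*(155*x + 51) + n*(-25*x^2 - 116*x - 3) + 30*x^2 - 84*x - 18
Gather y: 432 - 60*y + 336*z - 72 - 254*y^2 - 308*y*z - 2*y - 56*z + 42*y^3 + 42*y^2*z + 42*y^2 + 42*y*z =42*y^3 + y^2*(42*z - 212) + y*(-266*z - 62) + 280*z + 360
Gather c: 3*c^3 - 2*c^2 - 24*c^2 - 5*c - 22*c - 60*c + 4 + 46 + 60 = 3*c^3 - 26*c^2 - 87*c + 110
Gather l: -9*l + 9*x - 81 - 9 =-9*l + 9*x - 90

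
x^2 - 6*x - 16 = (x - 8)*(x + 2)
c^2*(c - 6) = c^3 - 6*c^2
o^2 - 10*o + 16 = (o - 8)*(o - 2)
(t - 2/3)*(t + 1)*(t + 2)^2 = t^4 + 13*t^3/3 + 14*t^2/3 - 4*t/3 - 8/3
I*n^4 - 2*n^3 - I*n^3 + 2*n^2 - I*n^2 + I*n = n*(n + I)^2*(I*n - I)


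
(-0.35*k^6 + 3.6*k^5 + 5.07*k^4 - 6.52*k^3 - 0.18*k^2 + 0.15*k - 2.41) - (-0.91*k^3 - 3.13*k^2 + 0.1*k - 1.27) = -0.35*k^6 + 3.6*k^5 + 5.07*k^4 - 5.61*k^3 + 2.95*k^2 + 0.05*k - 1.14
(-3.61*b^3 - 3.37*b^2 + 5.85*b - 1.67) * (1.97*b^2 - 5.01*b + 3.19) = -7.1117*b^5 + 11.4472*b^4 + 16.8923*b^3 - 43.3487*b^2 + 27.0282*b - 5.3273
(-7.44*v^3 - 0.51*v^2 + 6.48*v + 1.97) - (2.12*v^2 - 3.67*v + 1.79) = -7.44*v^3 - 2.63*v^2 + 10.15*v + 0.18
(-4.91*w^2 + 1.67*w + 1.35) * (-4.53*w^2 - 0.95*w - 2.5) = 22.2423*w^4 - 2.9006*w^3 + 4.573*w^2 - 5.4575*w - 3.375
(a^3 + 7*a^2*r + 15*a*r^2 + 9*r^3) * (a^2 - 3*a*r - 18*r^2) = a^5 + 4*a^4*r - 24*a^3*r^2 - 162*a^2*r^3 - 297*a*r^4 - 162*r^5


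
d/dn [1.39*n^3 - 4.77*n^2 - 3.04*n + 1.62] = 4.17*n^2 - 9.54*n - 3.04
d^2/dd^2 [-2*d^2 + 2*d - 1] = -4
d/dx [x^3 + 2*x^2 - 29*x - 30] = 3*x^2 + 4*x - 29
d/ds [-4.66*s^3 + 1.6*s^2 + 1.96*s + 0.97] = -13.98*s^2 + 3.2*s + 1.96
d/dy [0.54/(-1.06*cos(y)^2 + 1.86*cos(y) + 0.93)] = (1.0044 - 1.1448*cos(y))*sin(y)/(-1.06*cos(y)^2 + 1.86*cos(y) + 0.93)^2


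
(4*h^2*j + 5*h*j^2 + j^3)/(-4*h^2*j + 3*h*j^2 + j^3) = (-h - j)/(h - j)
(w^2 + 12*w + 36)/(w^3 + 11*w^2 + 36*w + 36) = (w + 6)/(w^2 + 5*w + 6)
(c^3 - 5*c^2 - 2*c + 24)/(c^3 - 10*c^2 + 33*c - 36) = (c + 2)/(c - 3)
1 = 1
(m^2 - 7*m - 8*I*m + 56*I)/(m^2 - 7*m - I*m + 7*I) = (m - 8*I)/(m - I)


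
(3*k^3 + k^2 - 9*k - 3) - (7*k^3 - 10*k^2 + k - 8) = -4*k^3 + 11*k^2 - 10*k + 5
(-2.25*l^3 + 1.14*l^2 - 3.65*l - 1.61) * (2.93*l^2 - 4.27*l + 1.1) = -6.5925*l^5 + 12.9477*l^4 - 18.0373*l^3 + 12.1222*l^2 + 2.8597*l - 1.771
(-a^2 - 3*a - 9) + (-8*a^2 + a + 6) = -9*a^2 - 2*a - 3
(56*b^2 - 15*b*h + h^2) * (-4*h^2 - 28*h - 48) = -224*b^2*h^2 - 1568*b^2*h - 2688*b^2 + 60*b*h^3 + 420*b*h^2 + 720*b*h - 4*h^4 - 28*h^3 - 48*h^2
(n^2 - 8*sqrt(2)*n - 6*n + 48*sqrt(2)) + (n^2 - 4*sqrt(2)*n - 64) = 2*n^2 - 12*sqrt(2)*n - 6*n - 64 + 48*sqrt(2)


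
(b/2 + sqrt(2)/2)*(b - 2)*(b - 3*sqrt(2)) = b^3/2 - sqrt(2)*b^2 - b^2 - 3*b + 2*sqrt(2)*b + 6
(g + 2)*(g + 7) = g^2 + 9*g + 14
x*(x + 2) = x^2 + 2*x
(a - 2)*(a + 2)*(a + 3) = a^3 + 3*a^2 - 4*a - 12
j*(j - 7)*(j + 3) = j^3 - 4*j^2 - 21*j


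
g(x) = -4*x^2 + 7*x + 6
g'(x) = 7 - 8*x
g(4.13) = -33.32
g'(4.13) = -26.04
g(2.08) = 3.25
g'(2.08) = -9.64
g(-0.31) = 3.45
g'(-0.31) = 9.48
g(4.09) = -32.28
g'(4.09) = -25.72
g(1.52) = 7.40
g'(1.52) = -5.16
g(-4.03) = -87.17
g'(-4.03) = 39.24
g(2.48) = -1.24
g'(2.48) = -12.84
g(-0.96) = -4.41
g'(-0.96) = 14.68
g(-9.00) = -381.00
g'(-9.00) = 79.00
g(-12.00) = -654.00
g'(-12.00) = 103.00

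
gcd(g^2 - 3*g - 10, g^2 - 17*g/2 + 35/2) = g - 5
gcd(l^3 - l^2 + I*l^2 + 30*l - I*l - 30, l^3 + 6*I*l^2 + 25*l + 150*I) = l^2 + I*l + 30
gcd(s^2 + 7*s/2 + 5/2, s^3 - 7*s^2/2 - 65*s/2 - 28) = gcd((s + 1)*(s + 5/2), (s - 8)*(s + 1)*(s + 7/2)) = s + 1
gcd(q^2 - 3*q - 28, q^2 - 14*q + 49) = q - 7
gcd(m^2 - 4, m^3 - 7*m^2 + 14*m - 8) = m - 2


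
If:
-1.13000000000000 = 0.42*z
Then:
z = -2.69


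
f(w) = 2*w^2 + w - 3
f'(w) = 4*w + 1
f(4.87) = 49.30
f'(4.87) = 20.48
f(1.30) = 1.68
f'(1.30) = 6.20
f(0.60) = -1.68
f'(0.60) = 3.40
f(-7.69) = 107.58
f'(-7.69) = -29.76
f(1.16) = 0.85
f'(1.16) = 5.64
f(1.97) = 6.73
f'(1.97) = 8.88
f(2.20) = 8.88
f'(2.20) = 9.80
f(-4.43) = 31.82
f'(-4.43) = -16.72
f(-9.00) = 150.00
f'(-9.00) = -35.00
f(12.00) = 297.00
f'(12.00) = 49.00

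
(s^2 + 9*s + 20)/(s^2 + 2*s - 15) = (s + 4)/(s - 3)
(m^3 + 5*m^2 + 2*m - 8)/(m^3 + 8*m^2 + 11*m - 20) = (m + 2)/(m + 5)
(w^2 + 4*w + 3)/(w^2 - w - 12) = (w + 1)/(w - 4)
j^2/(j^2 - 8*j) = j/(j - 8)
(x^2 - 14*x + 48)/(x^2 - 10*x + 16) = (x - 6)/(x - 2)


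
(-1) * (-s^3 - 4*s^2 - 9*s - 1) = s^3 + 4*s^2 + 9*s + 1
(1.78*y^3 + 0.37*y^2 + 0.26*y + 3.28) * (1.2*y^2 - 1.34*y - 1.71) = 2.136*y^5 - 1.9412*y^4 - 3.2276*y^3 + 2.9549*y^2 - 4.8398*y - 5.6088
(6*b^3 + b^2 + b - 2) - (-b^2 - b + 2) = 6*b^3 + 2*b^2 + 2*b - 4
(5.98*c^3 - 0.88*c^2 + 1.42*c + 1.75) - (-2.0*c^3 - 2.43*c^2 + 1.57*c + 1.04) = 7.98*c^3 + 1.55*c^2 - 0.15*c + 0.71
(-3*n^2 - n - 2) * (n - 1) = -3*n^3 + 2*n^2 - n + 2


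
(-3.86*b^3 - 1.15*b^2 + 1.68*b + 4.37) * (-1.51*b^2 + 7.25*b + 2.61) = 5.8286*b^5 - 26.2485*b^4 - 20.9489*b^3 + 2.5798*b^2 + 36.0673*b + 11.4057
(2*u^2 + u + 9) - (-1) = 2*u^2 + u + 10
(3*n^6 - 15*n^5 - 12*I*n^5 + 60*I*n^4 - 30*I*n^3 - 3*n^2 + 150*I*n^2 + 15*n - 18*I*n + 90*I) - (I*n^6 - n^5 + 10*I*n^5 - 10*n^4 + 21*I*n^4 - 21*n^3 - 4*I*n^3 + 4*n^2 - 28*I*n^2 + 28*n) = 3*n^6 - I*n^6 - 14*n^5 - 22*I*n^5 + 10*n^4 + 39*I*n^4 + 21*n^3 - 26*I*n^3 - 7*n^2 + 178*I*n^2 - 13*n - 18*I*n + 90*I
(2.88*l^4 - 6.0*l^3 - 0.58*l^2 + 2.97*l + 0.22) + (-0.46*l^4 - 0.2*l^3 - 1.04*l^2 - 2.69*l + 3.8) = 2.42*l^4 - 6.2*l^3 - 1.62*l^2 + 0.28*l + 4.02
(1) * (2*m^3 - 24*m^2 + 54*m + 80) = 2*m^3 - 24*m^2 + 54*m + 80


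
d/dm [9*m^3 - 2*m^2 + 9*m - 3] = 27*m^2 - 4*m + 9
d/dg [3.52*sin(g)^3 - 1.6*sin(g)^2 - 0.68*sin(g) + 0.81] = (10.56*sin(g)^2 - 3.2*sin(g) - 0.68)*cos(g)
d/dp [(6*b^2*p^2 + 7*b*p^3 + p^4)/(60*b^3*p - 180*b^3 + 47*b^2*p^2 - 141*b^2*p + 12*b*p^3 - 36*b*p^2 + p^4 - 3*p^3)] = p*(-p*(6*b^2 + 7*b*p + p^2)*(60*b^3 + 94*b^2*p - 141*b^2 + 36*b*p^2 - 72*b*p + 4*p^3 - 9*p^2) + (12*b^2 + 21*b*p + 4*p^2)*(60*b^3*p - 180*b^3 + 47*b^2*p^2 - 141*b^2*p + 12*b*p^3 - 36*b*p^2 + p^4 - 3*p^3))/(60*b^3*p - 180*b^3 + 47*b^2*p^2 - 141*b^2*p + 12*b*p^3 - 36*b*p^2 + p^4 - 3*p^3)^2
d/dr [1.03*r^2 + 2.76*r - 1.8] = 2.06*r + 2.76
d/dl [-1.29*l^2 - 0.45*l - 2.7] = -2.58*l - 0.45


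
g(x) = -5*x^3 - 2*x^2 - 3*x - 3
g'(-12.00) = -2115.00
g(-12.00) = 8385.00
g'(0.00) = -3.00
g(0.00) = -3.00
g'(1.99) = -70.36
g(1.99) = -56.29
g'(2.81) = -132.68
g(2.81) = -138.16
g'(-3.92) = -217.82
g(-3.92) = 279.21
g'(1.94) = -67.21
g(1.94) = -52.85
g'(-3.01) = -126.86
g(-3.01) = 124.26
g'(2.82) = -133.57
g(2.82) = -139.49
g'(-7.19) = -749.68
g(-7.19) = 1773.65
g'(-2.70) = -101.55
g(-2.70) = 88.94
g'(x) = -15*x^2 - 4*x - 3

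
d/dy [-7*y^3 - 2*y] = -21*y^2 - 2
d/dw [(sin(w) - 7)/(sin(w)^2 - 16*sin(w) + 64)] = (6 - sin(w))*cos(w)/(sin(w) - 8)^3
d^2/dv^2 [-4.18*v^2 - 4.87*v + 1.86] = -8.36000000000000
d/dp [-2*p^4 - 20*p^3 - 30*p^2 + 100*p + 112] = -8*p^3 - 60*p^2 - 60*p + 100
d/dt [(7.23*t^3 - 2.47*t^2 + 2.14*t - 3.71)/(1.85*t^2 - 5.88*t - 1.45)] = (13.3755*t^4 - 85.0248*t^3 - 20.8859*t^2 + 20.89*t - 24.9178)/(3.4225*t^4 - 21.756*t^3 + 29.2094*t^2 + 17.052*t + 2.1025)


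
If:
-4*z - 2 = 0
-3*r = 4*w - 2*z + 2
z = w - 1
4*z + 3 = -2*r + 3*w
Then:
No Solution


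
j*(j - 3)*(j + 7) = j^3 + 4*j^2 - 21*j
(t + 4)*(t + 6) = t^2 + 10*t + 24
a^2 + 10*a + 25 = (a + 5)^2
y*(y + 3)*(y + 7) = y^3 + 10*y^2 + 21*y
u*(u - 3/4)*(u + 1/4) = u^3 - u^2/2 - 3*u/16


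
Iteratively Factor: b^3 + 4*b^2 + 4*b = (b)*(b^2 + 4*b + 4) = b*(b + 2)*(b + 2)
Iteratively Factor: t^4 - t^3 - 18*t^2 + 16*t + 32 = (t + 1)*(t^3 - 2*t^2 - 16*t + 32) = (t - 4)*(t + 1)*(t^2 + 2*t - 8) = (t - 4)*(t - 2)*(t + 1)*(t + 4)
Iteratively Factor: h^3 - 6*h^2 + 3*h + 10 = (h + 1)*(h^2 - 7*h + 10) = (h - 5)*(h + 1)*(h - 2)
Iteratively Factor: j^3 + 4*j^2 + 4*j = (j)*(j^2 + 4*j + 4) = j*(j + 2)*(j + 2)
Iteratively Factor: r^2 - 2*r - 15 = (r - 5)*(r + 3)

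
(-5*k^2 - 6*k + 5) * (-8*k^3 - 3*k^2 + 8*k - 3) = 40*k^5 + 63*k^4 - 62*k^3 - 48*k^2 + 58*k - 15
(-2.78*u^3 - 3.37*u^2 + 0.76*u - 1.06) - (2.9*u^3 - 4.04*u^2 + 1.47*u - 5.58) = -5.68*u^3 + 0.67*u^2 - 0.71*u + 4.52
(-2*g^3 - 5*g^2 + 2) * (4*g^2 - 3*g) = -8*g^5 - 14*g^4 + 15*g^3 + 8*g^2 - 6*g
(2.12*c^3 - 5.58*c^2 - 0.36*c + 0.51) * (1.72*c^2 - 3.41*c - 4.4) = 3.6464*c^5 - 16.8268*c^4 + 9.0806*c^3 + 26.6568*c^2 - 0.1551*c - 2.244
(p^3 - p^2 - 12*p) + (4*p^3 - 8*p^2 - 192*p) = 5*p^3 - 9*p^2 - 204*p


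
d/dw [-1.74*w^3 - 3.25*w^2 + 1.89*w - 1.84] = -5.22*w^2 - 6.5*w + 1.89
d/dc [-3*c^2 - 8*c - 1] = -6*c - 8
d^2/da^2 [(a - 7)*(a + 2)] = 2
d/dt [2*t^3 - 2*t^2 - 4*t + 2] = 6*t^2 - 4*t - 4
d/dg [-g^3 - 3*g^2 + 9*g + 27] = -3*g^2 - 6*g + 9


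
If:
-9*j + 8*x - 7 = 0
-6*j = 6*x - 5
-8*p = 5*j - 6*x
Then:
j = -1/51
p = 133/204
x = 29/34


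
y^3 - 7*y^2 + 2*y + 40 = (y - 5)*(y - 4)*(y + 2)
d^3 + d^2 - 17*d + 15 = (d - 3)*(d - 1)*(d + 5)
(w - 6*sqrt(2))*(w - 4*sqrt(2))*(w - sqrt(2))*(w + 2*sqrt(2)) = w^4 - 9*sqrt(2)*w^3 + 24*w^2 + 88*sqrt(2)*w - 192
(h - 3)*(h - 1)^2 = h^3 - 5*h^2 + 7*h - 3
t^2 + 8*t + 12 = (t + 2)*(t + 6)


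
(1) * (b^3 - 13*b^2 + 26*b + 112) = b^3 - 13*b^2 + 26*b + 112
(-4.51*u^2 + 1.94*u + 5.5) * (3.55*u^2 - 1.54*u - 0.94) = -16.0105*u^4 + 13.8324*u^3 + 20.7768*u^2 - 10.2936*u - 5.17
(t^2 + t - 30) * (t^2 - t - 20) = t^4 - 51*t^2 + 10*t + 600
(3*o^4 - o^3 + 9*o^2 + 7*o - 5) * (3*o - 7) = 9*o^5 - 24*o^4 + 34*o^3 - 42*o^2 - 64*o + 35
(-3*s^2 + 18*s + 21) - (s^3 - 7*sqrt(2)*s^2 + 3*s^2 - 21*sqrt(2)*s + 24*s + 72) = -s^3 - 6*s^2 + 7*sqrt(2)*s^2 - 6*s + 21*sqrt(2)*s - 51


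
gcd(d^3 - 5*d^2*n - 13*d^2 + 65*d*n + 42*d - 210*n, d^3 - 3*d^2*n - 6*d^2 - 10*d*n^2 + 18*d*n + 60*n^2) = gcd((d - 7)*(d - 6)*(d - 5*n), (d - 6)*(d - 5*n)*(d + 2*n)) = d^2 - 5*d*n - 6*d + 30*n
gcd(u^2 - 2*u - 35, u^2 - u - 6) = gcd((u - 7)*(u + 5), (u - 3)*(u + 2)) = 1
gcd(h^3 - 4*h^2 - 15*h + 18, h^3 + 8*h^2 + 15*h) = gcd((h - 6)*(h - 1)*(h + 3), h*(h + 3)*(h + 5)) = h + 3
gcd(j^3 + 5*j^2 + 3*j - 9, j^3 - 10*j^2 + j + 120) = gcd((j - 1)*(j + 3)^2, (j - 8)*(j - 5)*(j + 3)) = j + 3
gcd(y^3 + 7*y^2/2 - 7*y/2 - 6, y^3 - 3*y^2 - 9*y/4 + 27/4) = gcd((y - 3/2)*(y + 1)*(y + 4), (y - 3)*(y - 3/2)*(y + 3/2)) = y - 3/2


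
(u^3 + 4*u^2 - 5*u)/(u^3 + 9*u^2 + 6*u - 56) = u*(u^2 + 4*u - 5)/(u^3 + 9*u^2 + 6*u - 56)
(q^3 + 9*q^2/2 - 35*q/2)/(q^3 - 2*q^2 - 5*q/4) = 2*(q + 7)/(2*q + 1)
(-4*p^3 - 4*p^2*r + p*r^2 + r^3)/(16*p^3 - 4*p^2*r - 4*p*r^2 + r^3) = (-p - r)/(4*p - r)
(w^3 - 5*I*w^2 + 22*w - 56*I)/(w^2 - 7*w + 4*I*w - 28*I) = (w^2 - 9*I*w - 14)/(w - 7)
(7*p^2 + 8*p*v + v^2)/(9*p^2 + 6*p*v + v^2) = (7*p^2 + 8*p*v + v^2)/(9*p^2 + 6*p*v + v^2)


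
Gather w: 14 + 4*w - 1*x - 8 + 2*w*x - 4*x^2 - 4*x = w*(2*x + 4) - 4*x^2 - 5*x + 6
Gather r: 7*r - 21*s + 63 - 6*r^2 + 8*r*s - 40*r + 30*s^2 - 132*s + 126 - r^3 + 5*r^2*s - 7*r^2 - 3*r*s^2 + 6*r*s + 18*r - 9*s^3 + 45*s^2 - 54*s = -r^3 + r^2*(5*s - 13) + r*(-3*s^2 + 14*s - 15) - 9*s^3 + 75*s^2 - 207*s + 189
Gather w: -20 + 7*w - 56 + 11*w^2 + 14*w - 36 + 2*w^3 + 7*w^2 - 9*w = 2*w^3 + 18*w^2 + 12*w - 112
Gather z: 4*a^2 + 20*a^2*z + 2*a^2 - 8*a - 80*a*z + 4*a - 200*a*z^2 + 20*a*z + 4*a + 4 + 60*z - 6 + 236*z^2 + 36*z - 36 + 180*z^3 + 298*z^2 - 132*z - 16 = 6*a^2 + 180*z^3 + z^2*(534 - 200*a) + z*(20*a^2 - 60*a - 36) - 54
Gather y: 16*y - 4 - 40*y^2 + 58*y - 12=-40*y^2 + 74*y - 16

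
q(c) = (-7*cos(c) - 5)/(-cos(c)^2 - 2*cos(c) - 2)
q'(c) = (-2*sin(c)*cos(c) - 2*sin(c))*(-7*cos(c) - 5)/(-cos(c)^2 - 2*cos(c) - 2)^2 + 7*sin(c)/(-cos(c)^2 - 2*cos(c) - 2) = (7*cos(c)^2 + 10*cos(c) - 4)*sin(c)/(cos(c)^2 + 2*cos(c) + 2)^2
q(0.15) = 2.41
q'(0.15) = 0.08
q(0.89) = 2.57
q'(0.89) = 0.29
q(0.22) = 2.41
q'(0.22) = 0.11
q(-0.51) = 2.46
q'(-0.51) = -0.24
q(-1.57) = 2.50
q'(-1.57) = 1.00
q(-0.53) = 2.47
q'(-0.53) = -0.25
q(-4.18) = 1.16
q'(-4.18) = -4.06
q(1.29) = 2.64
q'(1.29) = -0.10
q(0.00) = 2.40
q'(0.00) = 0.00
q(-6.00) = 2.42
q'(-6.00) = 0.14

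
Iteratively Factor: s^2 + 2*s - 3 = (s + 3)*(s - 1)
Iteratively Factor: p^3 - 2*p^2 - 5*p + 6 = (p - 3)*(p^2 + p - 2) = (p - 3)*(p - 1)*(p + 2)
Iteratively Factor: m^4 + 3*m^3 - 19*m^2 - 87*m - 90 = (m + 3)*(m^3 - 19*m - 30) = (m - 5)*(m + 3)*(m^2 + 5*m + 6) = (m - 5)*(m + 3)^2*(m + 2)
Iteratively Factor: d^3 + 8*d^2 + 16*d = (d + 4)*(d^2 + 4*d) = (d + 4)^2*(d)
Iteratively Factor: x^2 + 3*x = (x)*(x + 3)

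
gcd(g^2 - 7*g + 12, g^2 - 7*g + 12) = g^2 - 7*g + 12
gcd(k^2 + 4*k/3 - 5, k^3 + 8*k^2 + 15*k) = k + 3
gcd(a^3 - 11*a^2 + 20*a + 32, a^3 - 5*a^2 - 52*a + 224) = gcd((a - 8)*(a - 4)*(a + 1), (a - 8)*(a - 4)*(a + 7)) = a^2 - 12*a + 32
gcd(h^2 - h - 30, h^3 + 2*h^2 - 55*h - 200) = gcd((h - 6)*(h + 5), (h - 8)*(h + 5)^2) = h + 5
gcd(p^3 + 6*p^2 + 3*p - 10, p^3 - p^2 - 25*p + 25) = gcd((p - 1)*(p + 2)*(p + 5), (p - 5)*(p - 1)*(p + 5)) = p^2 + 4*p - 5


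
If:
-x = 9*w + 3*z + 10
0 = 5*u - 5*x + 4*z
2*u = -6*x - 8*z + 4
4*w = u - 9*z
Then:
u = -311/866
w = -562/433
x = 61/866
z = 465/866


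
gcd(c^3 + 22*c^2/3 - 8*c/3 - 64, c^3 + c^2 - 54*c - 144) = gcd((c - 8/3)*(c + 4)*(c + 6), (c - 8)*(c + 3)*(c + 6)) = c + 6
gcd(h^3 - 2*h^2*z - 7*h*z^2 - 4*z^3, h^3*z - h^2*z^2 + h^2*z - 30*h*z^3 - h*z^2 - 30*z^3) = 1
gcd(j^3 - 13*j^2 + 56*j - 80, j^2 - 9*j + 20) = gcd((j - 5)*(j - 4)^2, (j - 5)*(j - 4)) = j^2 - 9*j + 20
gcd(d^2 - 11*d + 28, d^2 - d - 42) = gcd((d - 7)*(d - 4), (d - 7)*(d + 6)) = d - 7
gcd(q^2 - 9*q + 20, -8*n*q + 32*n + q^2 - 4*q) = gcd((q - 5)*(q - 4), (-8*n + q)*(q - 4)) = q - 4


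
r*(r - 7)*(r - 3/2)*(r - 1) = r^4 - 19*r^3/2 + 19*r^2 - 21*r/2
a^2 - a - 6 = (a - 3)*(a + 2)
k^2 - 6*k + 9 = (k - 3)^2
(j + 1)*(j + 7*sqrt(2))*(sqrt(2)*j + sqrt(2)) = sqrt(2)*j^3 + 2*sqrt(2)*j^2 + 14*j^2 + sqrt(2)*j + 28*j + 14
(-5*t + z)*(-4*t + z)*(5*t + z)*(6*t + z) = 600*t^4 - 50*t^3*z - 49*t^2*z^2 + 2*t*z^3 + z^4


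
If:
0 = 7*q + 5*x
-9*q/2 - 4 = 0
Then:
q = -8/9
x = 56/45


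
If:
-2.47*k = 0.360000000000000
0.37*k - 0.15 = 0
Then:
No Solution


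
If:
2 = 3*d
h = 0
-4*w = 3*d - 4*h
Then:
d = 2/3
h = 0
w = -1/2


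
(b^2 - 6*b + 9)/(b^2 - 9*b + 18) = (b - 3)/(b - 6)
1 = 1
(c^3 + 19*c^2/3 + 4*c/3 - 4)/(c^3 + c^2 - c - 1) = (c^2 + 16*c/3 - 4)/(c^2 - 1)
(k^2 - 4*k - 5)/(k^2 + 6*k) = (k^2 - 4*k - 5)/(k*(k + 6))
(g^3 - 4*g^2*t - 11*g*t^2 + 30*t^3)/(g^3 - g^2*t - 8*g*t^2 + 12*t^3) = (-g + 5*t)/(-g + 2*t)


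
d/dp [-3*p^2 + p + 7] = 1 - 6*p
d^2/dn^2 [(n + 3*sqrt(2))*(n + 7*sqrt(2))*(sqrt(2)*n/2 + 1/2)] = 3*sqrt(2)*n + 21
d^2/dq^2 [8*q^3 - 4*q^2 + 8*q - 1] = 48*q - 8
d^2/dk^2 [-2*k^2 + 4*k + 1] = -4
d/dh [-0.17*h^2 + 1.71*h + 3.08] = 1.71 - 0.34*h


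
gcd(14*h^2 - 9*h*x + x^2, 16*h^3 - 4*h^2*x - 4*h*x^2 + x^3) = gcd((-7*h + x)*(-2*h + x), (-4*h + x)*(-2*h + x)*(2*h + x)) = -2*h + x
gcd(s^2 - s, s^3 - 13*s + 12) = s - 1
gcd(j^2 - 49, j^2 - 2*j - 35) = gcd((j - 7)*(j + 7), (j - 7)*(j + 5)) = j - 7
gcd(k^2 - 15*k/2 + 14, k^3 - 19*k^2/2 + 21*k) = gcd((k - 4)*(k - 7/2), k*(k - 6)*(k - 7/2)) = k - 7/2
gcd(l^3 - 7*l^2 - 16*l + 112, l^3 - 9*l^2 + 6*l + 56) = l^2 - 11*l + 28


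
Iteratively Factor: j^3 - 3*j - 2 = (j + 1)*(j^2 - j - 2) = (j - 2)*(j + 1)*(j + 1)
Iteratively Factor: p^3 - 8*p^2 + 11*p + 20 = (p - 5)*(p^2 - 3*p - 4) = (p - 5)*(p - 4)*(p + 1)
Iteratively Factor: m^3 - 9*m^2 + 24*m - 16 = (m - 4)*(m^2 - 5*m + 4) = (m - 4)*(m - 1)*(m - 4)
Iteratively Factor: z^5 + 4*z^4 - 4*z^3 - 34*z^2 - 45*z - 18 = (z + 1)*(z^4 + 3*z^3 - 7*z^2 - 27*z - 18) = (z - 3)*(z + 1)*(z^3 + 6*z^2 + 11*z + 6) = (z - 3)*(z + 1)^2*(z^2 + 5*z + 6) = (z - 3)*(z + 1)^2*(z + 3)*(z + 2)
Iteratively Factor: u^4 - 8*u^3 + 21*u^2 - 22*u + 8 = (u - 4)*(u^3 - 4*u^2 + 5*u - 2) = (u - 4)*(u - 1)*(u^2 - 3*u + 2) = (u - 4)*(u - 2)*(u - 1)*(u - 1)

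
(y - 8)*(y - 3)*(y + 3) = y^3 - 8*y^2 - 9*y + 72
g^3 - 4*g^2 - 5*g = g*(g - 5)*(g + 1)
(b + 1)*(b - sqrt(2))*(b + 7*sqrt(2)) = b^3 + b^2 + 6*sqrt(2)*b^2 - 14*b + 6*sqrt(2)*b - 14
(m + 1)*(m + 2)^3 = m^4 + 7*m^3 + 18*m^2 + 20*m + 8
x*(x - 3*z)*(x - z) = x^3 - 4*x^2*z + 3*x*z^2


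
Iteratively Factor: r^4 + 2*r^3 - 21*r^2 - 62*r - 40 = (r - 5)*(r^3 + 7*r^2 + 14*r + 8) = (r - 5)*(r + 2)*(r^2 + 5*r + 4) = (r - 5)*(r + 2)*(r + 4)*(r + 1)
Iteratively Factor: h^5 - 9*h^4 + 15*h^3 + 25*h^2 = (h - 5)*(h^4 - 4*h^3 - 5*h^2) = h*(h - 5)*(h^3 - 4*h^2 - 5*h) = h*(h - 5)*(h + 1)*(h^2 - 5*h) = h*(h - 5)^2*(h + 1)*(h)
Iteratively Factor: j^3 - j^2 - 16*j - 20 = (j + 2)*(j^2 - 3*j - 10) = (j + 2)^2*(j - 5)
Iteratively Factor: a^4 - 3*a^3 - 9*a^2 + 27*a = (a)*(a^3 - 3*a^2 - 9*a + 27) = a*(a - 3)*(a^2 - 9) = a*(a - 3)*(a + 3)*(a - 3)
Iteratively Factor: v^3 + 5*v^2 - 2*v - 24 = (v + 3)*(v^2 + 2*v - 8) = (v - 2)*(v + 3)*(v + 4)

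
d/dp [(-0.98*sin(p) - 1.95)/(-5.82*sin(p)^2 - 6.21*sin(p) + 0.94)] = (-22.698*sin(p) + 2.8518*cos(2*p) - 15.8825)*cos(p)/(5.82*sin(p)^2 + 6.21*sin(p) - 0.94)^2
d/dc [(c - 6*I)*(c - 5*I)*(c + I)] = 3*c^2 - 20*I*c - 19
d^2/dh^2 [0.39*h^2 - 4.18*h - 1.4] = 0.780000000000000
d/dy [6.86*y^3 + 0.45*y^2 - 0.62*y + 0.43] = 20.58*y^2 + 0.9*y - 0.62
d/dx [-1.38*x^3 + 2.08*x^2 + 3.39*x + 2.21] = -4.14*x^2 + 4.16*x + 3.39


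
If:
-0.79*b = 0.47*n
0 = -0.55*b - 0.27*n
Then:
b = 0.00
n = 0.00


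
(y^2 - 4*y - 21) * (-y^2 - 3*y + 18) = -y^4 + y^3 + 51*y^2 - 9*y - 378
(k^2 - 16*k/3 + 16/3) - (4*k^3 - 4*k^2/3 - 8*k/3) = -4*k^3 + 7*k^2/3 - 8*k/3 + 16/3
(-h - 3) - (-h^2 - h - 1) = h^2 - 2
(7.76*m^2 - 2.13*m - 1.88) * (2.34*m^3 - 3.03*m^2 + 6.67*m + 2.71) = 18.1584*m^5 - 28.497*m^4 + 53.8139*m^3 + 12.5189*m^2 - 18.3119*m - 5.0948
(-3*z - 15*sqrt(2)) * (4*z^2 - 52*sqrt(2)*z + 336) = -12*z^3 + 96*sqrt(2)*z^2 + 552*z - 5040*sqrt(2)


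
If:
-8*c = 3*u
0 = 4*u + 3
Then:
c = 9/32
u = -3/4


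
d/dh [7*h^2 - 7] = 14*h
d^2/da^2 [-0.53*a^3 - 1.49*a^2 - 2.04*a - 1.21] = -3.18*a - 2.98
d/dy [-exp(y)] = -exp(y)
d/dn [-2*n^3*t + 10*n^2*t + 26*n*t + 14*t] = 2*t*(-3*n^2 + 10*n + 13)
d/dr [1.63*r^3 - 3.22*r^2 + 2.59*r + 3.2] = 4.89*r^2 - 6.44*r + 2.59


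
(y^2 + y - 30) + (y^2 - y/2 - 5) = 2*y^2 + y/2 - 35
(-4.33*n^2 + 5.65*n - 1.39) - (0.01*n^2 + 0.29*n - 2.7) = -4.34*n^2 + 5.36*n + 1.31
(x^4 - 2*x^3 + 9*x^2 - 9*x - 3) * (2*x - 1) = 2*x^5 - 5*x^4 + 20*x^3 - 27*x^2 + 3*x + 3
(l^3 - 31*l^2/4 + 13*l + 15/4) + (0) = l^3 - 31*l^2/4 + 13*l + 15/4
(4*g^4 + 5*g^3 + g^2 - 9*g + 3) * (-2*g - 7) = -8*g^5 - 38*g^4 - 37*g^3 + 11*g^2 + 57*g - 21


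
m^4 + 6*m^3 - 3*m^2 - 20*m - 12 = (m - 2)*(m + 1)^2*(m + 6)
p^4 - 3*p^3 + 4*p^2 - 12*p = p*(p - 3)*(p - 2*I)*(p + 2*I)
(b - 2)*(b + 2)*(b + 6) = b^3 + 6*b^2 - 4*b - 24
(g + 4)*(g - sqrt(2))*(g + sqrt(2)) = g^3 + 4*g^2 - 2*g - 8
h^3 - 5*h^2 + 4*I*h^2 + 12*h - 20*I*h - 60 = (h - 5)*(h - 2*I)*(h + 6*I)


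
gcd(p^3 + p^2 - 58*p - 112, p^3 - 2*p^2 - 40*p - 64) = p^2 - 6*p - 16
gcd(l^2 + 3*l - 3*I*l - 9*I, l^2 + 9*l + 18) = l + 3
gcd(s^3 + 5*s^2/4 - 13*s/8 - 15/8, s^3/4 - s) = 1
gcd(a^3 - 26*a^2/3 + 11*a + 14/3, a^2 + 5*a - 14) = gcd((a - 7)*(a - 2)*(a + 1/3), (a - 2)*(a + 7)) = a - 2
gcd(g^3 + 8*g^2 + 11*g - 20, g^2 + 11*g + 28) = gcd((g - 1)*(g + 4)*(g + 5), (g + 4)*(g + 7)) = g + 4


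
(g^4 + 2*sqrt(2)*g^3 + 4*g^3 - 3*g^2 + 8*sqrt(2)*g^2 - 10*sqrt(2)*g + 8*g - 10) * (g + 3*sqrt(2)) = g^5 + 4*g^4 + 5*sqrt(2)*g^4 + 9*g^3 + 20*sqrt(2)*g^3 - 19*sqrt(2)*g^2 + 56*g^2 - 70*g + 24*sqrt(2)*g - 30*sqrt(2)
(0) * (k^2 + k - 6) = 0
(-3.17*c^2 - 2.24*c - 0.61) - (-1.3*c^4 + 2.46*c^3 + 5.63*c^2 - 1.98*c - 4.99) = 1.3*c^4 - 2.46*c^3 - 8.8*c^2 - 0.26*c + 4.38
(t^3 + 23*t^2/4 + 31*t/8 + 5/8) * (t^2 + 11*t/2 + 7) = t^5 + 45*t^4/4 + 85*t^3/2 + 995*t^2/16 + 489*t/16 + 35/8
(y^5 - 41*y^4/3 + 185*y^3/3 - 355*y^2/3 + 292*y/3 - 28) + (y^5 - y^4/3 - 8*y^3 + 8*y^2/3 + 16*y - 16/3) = 2*y^5 - 14*y^4 + 161*y^3/3 - 347*y^2/3 + 340*y/3 - 100/3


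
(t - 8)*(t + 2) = t^2 - 6*t - 16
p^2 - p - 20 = (p - 5)*(p + 4)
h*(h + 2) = h^2 + 2*h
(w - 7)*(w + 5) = w^2 - 2*w - 35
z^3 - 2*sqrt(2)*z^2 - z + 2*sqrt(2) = (z - 1)*(z + 1)*(z - 2*sqrt(2))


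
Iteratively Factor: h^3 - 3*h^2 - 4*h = (h)*(h^2 - 3*h - 4) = h*(h + 1)*(h - 4)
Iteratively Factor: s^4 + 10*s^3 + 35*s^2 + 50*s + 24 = (s + 1)*(s^3 + 9*s^2 + 26*s + 24) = (s + 1)*(s + 3)*(s^2 + 6*s + 8) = (s + 1)*(s + 3)*(s + 4)*(s + 2)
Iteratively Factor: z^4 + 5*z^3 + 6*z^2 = (z)*(z^3 + 5*z^2 + 6*z) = z*(z + 2)*(z^2 + 3*z) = z^2*(z + 2)*(z + 3)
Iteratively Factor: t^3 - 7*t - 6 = (t + 2)*(t^2 - 2*t - 3) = (t + 1)*(t + 2)*(t - 3)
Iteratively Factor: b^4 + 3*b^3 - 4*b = (b)*(b^3 + 3*b^2 - 4) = b*(b - 1)*(b^2 + 4*b + 4) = b*(b - 1)*(b + 2)*(b + 2)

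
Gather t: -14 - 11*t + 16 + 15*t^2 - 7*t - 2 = 15*t^2 - 18*t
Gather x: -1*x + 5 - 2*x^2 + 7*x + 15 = -2*x^2 + 6*x + 20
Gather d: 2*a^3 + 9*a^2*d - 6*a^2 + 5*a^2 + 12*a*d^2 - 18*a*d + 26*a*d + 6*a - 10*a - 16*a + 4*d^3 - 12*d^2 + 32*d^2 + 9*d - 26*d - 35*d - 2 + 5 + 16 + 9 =2*a^3 - a^2 - 20*a + 4*d^3 + d^2*(12*a + 20) + d*(9*a^2 + 8*a - 52) + 28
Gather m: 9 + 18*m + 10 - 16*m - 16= 2*m + 3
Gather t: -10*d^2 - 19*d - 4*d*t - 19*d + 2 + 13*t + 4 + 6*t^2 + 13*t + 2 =-10*d^2 - 38*d + 6*t^2 + t*(26 - 4*d) + 8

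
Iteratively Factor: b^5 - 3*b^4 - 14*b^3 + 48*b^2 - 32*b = (b - 1)*(b^4 - 2*b^3 - 16*b^2 + 32*b) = (b - 1)*(b + 4)*(b^3 - 6*b^2 + 8*b) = b*(b - 1)*(b + 4)*(b^2 - 6*b + 8) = b*(b - 2)*(b - 1)*(b + 4)*(b - 4)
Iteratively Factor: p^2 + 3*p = (p + 3)*(p)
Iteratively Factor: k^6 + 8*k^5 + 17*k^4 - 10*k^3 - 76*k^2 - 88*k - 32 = (k + 1)*(k^5 + 7*k^4 + 10*k^3 - 20*k^2 - 56*k - 32) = (k + 1)^2*(k^4 + 6*k^3 + 4*k^2 - 24*k - 32) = (k - 2)*(k + 1)^2*(k^3 + 8*k^2 + 20*k + 16) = (k - 2)*(k + 1)^2*(k + 4)*(k^2 + 4*k + 4) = (k - 2)*(k + 1)^2*(k + 2)*(k + 4)*(k + 2)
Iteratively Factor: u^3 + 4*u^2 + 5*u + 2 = (u + 2)*(u^2 + 2*u + 1) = (u + 1)*(u + 2)*(u + 1)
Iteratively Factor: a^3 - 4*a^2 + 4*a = (a)*(a^2 - 4*a + 4) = a*(a - 2)*(a - 2)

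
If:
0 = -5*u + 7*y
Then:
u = 7*y/5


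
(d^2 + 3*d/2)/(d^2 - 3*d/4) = 2*(2*d + 3)/(4*d - 3)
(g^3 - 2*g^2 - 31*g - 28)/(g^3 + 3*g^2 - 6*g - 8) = (g - 7)/(g - 2)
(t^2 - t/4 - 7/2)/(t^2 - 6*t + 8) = (t + 7/4)/(t - 4)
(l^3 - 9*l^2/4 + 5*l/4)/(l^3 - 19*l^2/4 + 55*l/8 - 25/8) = 2*l/(2*l - 5)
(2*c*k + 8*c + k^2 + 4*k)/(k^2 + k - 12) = (2*c + k)/(k - 3)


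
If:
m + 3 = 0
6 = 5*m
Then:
No Solution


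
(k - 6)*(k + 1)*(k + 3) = k^3 - 2*k^2 - 21*k - 18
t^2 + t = t*(t + 1)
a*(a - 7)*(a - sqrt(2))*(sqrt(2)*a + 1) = sqrt(2)*a^4 - 7*sqrt(2)*a^3 - a^3 - sqrt(2)*a^2 + 7*a^2 + 7*sqrt(2)*a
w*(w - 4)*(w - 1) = w^3 - 5*w^2 + 4*w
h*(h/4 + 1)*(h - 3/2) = h^3/4 + 5*h^2/8 - 3*h/2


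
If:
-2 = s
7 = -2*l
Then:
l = -7/2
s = -2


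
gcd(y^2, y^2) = y^2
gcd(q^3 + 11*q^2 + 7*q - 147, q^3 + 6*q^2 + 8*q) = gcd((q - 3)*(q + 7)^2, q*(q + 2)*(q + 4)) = 1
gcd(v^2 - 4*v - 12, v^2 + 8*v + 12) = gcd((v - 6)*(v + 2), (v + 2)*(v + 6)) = v + 2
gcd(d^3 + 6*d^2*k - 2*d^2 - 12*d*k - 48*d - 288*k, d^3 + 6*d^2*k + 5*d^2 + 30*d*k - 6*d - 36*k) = d^2 + 6*d*k + 6*d + 36*k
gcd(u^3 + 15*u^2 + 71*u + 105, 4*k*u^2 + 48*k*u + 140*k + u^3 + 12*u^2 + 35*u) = u^2 + 12*u + 35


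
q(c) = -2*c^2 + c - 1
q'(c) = 1 - 4*c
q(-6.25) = -85.38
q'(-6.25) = 26.00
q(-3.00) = -22.00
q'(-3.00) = 13.00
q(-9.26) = -181.76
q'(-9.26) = 38.04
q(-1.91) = -10.21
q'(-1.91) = 8.64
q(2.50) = -11.00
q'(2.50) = -9.00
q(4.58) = -38.37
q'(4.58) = -17.32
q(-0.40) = -1.72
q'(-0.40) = 2.60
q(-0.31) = -1.50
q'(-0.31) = 2.24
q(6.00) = -67.00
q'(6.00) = -23.00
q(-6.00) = -79.00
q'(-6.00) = 25.00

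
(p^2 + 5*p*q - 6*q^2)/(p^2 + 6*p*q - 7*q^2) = (p + 6*q)/(p + 7*q)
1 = 1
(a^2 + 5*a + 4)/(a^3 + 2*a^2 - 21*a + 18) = (a^2 + 5*a + 4)/(a^3 + 2*a^2 - 21*a + 18)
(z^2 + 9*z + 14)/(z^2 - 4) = (z + 7)/(z - 2)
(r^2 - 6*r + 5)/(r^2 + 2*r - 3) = (r - 5)/(r + 3)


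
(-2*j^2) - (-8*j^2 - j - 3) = 6*j^2 + j + 3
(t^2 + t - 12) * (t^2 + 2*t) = t^4 + 3*t^3 - 10*t^2 - 24*t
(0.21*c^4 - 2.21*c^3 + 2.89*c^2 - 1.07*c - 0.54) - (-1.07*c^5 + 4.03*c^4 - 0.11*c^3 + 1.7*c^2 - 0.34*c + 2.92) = 1.07*c^5 - 3.82*c^4 - 2.1*c^3 + 1.19*c^2 - 0.73*c - 3.46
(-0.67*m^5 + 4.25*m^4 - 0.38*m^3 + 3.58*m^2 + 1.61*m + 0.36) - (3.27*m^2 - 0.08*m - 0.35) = -0.67*m^5 + 4.25*m^4 - 0.38*m^3 + 0.31*m^2 + 1.69*m + 0.71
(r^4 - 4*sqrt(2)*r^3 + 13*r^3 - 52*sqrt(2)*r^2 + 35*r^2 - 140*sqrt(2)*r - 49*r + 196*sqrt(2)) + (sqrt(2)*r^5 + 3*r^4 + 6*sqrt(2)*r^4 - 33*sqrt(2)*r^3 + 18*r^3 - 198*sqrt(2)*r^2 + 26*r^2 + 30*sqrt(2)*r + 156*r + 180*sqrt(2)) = sqrt(2)*r^5 + 4*r^4 + 6*sqrt(2)*r^4 - 37*sqrt(2)*r^3 + 31*r^3 - 250*sqrt(2)*r^2 + 61*r^2 - 110*sqrt(2)*r + 107*r + 376*sqrt(2)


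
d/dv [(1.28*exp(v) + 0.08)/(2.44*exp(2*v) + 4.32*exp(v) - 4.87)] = (-(1.28*exp(v) + 0.08)*(4.88*exp(v) + 4.32) + 3.1232*exp(2*v) + 5.5296*exp(v) - 6.2336)*exp(v)/(2.44*exp(2*v) + 4.32*exp(v) - 4.87)^2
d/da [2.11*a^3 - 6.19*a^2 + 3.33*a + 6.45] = 6.33*a^2 - 12.38*a + 3.33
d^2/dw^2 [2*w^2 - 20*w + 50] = 4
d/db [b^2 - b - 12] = 2*b - 1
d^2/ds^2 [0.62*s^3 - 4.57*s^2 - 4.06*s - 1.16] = 3.72*s - 9.14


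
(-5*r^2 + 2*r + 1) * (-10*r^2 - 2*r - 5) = 50*r^4 - 10*r^3 + 11*r^2 - 12*r - 5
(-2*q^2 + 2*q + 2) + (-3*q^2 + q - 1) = -5*q^2 + 3*q + 1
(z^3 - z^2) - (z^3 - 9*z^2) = 8*z^2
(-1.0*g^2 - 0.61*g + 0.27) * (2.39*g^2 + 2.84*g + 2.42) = -2.39*g^4 - 4.2979*g^3 - 3.5071*g^2 - 0.7094*g + 0.6534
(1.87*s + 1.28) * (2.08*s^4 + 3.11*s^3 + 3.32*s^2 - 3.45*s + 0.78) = 3.8896*s^5 + 8.4781*s^4 + 10.1892*s^3 - 2.2019*s^2 - 2.9574*s + 0.9984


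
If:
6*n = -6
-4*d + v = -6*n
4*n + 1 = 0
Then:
No Solution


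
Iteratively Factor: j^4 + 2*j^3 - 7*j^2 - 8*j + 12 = (j - 2)*(j^3 + 4*j^2 + j - 6) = (j - 2)*(j + 3)*(j^2 + j - 2) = (j - 2)*(j - 1)*(j + 3)*(j + 2)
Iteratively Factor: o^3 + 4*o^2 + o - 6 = (o - 1)*(o^2 + 5*o + 6) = (o - 1)*(o + 3)*(o + 2)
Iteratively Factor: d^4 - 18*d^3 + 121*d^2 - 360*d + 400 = (d - 5)*(d^3 - 13*d^2 + 56*d - 80) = (d - 5)*(d - 4)*(d^2 - 9*d + 20) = (d - 5)*(d - 4)^2*(d - 5)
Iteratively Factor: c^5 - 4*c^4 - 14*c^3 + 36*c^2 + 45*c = (c - 5)*(c^4 + c^3 - 9*c^2 - 9*c) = c*(c - 5)*(c^3 + c^2 - 9*c - 9) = c*(c - 5)*(c + 3)*(c^2 - 2*c - 3) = c*(c - 5)*(c + 1)*(c + 3)*(c - 3)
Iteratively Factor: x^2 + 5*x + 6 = (x + 2)*(x + 3)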